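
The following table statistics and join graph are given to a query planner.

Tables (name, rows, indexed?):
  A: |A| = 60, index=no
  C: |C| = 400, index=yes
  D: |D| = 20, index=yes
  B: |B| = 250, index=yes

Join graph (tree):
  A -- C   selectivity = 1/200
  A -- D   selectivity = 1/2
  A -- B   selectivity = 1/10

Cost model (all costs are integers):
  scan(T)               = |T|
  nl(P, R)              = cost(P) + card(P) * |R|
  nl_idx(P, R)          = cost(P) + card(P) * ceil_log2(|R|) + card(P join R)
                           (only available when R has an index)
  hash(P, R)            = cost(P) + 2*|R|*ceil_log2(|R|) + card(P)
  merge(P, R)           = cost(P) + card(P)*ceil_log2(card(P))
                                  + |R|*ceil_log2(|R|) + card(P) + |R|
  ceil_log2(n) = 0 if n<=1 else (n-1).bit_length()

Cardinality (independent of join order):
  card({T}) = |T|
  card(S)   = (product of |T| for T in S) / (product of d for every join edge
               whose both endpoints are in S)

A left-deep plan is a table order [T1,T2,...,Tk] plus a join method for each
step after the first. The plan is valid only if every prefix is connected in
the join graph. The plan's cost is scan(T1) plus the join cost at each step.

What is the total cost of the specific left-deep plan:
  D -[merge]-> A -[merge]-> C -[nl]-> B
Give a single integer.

311160

step 1: scan D: cost=20, card=20
step 2: join A via merge
    card(P join A) = 20*60/(2) = 600
    cost = 20 + 20*5 + 60*6 + 20 + 60 = 560
step 3: join C via merge
    card(P join C) = 600*400/(200) = 1200
    cost = 560 + 600*10 + 400*9 + 600 + 400 = 11160
step 4: join B via nl
    card(P join B) = 1200*250/(10) = 30000
    cost = 11160 + 1200*250 = 311160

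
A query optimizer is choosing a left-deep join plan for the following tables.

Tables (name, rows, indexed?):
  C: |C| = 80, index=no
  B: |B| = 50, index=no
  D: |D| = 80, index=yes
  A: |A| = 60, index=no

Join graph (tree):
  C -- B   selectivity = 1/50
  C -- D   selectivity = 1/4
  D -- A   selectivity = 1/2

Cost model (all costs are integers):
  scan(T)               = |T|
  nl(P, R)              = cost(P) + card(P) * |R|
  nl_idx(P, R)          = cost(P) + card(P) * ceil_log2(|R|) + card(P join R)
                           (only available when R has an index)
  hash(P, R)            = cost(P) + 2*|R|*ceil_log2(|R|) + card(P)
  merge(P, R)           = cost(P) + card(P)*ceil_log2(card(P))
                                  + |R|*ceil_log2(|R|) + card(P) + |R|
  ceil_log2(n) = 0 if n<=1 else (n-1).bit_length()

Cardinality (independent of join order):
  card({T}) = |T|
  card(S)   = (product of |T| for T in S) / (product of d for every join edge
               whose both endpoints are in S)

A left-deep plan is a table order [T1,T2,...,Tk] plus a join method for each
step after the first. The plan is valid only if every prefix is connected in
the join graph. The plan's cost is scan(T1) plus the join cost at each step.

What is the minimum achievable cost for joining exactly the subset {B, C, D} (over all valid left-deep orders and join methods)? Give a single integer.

1960

Selinger DP over subsets of {B,C,D}:
  {C}: scan cost=80, card=80
  {B}: scan cost=50, card=50
  {D}: scan cost=80, card=80
  {BC}: card=80; try (B,hash)→760, (C,merge)→1040, (B,merge)→1070, (C,hash)→1220, (C,nl)→4050, (B,nl)→4080; best=760 via (B,hash)
  {CD}: card=1600; try (D,hash)→1280, (C,hash)→1280, (D,merge)→1360, (C,merge)→1360, (D,nl_idx)→2240, (D,nl)→6480 …(+1); best=1280 via (D,hash)
  {BCD}: card=1600; try (D,hash)→1960, (D,merge)→2040, (D,nl_idx)→2920, (B,hash)→3480, (D,nl)→7160, (B,merge)→20830 …(+1); best=1960 via (D,hash)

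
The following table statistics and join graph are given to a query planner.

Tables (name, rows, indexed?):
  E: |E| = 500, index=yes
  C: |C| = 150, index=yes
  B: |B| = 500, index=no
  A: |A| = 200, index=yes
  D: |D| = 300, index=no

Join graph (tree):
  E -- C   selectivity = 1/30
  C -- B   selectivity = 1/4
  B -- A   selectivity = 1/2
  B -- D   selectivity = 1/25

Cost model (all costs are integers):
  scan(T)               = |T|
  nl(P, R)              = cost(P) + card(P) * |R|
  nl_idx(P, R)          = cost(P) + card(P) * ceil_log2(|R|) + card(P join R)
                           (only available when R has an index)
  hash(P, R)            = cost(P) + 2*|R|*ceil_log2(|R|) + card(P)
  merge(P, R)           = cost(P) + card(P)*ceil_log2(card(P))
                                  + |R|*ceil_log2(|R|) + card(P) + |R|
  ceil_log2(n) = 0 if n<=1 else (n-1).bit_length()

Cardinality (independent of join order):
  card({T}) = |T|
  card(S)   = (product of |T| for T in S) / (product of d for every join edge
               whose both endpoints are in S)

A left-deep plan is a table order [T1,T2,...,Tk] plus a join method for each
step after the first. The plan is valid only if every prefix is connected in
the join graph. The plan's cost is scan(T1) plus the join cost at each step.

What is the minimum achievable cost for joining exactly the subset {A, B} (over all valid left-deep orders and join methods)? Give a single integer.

Selinger DP over subsets of {A,B}:
  {B}: scan cost=500, card=500
  {A}: scan cost=200, card=200
  {AB}: card=50000; try (A,hash)→4200, (B,merge)→7000, (A,merge)→7300, (B,hash)→9400, (A,nl_idx)→54500, (B,nl)→100200 …(+1); best=4200 via (A,hash)

4200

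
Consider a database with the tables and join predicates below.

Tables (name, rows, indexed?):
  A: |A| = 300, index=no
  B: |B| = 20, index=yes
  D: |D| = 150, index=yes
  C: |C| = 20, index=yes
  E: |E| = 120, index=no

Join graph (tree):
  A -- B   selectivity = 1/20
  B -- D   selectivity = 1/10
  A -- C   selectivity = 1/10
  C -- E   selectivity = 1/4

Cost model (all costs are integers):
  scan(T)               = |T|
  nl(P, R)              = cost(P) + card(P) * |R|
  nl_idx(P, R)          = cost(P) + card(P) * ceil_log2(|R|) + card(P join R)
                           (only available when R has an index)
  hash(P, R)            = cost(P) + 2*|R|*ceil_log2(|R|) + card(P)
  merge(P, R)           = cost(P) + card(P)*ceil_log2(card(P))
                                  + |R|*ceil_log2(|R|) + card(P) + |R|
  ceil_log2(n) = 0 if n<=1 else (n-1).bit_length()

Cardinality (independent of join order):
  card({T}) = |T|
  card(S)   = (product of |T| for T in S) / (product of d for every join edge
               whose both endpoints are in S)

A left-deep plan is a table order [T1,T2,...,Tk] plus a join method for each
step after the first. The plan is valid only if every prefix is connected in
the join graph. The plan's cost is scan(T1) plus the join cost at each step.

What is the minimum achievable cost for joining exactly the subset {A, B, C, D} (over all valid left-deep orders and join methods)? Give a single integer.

Selinger DP over subsets of {A,B,C,D}:
  {A}: scan cost=300, card=300
  {B}: scan cost=20, card=20
  {D}: scan cost=150, card=150
  {C}: scan cost=20, card=20
  {AB}: card=300; try (B,hash)→800, (B,nl_idx)→2100, (A,merge)→3140, (B,merge)→3420, (A,hash)→5440, (A,nl)→6020 …(+1); best=800 via (B,hash)
  {AC}: card=600; try (C,hash)→800, (C,nl_idx)→2400, (A,merge)→3140, (C,merge)→3420, (A,hash)→5440, (A,nl)→6020 …(+1); best=800 via (C,hash)
  {BD}: card=300; try (D,nl_idx)→480, (B,hash)→500, (B,nl_idx)→1200, (D,merge)→1490, (B,merge)→1620, (D,hash)→2440 …(+2); best=480 via (D,nl_idx)
  {ABD}: card=4500; try (D,hash)→3500, (D,merge)→5150, (A,hash)→6180, (A,merge)→6480, (D,nl_idx)→7700, (D,nl)→45800 …(+1); best=3500 via (D,hash)
  {ABC}: card=600; try (C,hash)→1300, (B,hash)→1600, (C,nl_idx)→2900, (C,merge)→3920, (B,nl_idx)→4400, (C,nl)→6800 …(+2); best=1300 via (C,hash)
  {ABCD}: card=9000; try (D,hash)→4300, (C,hash)→8200, (D,merge)→9250, (D,nl_idx)→15100, (C,nl_idx)→35000, (C,merge)→66620 …(+2); best=4300 via (D,hash)

4300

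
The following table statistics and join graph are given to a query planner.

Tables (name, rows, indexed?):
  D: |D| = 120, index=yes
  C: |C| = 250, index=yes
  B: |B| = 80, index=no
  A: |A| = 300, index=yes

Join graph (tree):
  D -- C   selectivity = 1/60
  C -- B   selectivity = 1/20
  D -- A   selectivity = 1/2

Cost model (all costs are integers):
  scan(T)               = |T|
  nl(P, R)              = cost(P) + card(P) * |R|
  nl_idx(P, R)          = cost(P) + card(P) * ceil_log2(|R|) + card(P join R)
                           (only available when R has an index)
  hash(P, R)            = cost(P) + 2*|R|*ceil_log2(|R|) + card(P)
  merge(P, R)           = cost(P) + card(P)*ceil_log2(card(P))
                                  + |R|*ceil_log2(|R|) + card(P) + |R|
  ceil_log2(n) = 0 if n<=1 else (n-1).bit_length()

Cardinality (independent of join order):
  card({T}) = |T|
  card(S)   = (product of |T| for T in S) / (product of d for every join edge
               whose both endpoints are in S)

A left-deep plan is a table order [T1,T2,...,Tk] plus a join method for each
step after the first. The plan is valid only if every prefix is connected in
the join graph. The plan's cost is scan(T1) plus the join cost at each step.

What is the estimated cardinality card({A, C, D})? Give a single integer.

75000

Tables in S: A(300), C(250), D(120)
Edges inside S: D-C(d=60), D-A(d=2)
numerator = 300 * 250 * 120 = 9000000
denominator = 60 * 2 = 120
card(S) = 9000000 / 120 = 75000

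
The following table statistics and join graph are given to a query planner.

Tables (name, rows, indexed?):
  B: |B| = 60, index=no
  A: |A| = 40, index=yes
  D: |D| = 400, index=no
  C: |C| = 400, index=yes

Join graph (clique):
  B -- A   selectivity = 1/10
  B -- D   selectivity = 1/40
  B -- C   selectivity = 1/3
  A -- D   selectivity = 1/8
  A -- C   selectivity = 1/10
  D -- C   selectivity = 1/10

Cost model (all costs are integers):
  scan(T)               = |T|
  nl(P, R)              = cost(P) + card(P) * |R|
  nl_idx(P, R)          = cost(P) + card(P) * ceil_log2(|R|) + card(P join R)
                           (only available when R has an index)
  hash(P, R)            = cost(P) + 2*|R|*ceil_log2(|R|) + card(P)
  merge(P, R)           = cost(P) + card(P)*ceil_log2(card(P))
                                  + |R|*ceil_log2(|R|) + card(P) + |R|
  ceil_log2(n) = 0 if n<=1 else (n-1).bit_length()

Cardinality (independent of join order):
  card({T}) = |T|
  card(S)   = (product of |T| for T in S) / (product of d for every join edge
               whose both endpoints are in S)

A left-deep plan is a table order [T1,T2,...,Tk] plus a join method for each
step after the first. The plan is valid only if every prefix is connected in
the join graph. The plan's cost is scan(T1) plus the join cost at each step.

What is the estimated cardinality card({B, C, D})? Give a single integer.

Tables in S: B(60), C(400), D(400)
Edges inside S: B-D(d=40), B-C(d=3), D-C(d=10)
numerator = 60 * 400 * 400 = 9600000
denominator = 40 * 3 * 10 = 1200
card(S) = 9600000 / 1200 = 8000

8000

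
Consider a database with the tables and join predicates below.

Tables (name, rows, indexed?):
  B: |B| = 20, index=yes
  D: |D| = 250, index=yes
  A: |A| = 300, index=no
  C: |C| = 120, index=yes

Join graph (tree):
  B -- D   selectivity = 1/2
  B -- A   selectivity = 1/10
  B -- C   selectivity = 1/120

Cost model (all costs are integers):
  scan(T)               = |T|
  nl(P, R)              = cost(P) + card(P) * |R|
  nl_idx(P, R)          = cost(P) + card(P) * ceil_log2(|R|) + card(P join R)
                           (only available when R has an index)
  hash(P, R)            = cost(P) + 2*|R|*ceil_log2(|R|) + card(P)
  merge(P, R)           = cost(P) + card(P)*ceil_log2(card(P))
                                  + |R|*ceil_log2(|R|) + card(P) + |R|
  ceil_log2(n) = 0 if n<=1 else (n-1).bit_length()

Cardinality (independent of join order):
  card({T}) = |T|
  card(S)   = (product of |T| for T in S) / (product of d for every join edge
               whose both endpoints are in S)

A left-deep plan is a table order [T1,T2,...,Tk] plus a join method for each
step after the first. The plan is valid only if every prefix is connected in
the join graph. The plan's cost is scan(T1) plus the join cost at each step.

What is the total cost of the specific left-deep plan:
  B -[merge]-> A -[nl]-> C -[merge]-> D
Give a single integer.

83990

step 1: scan B: cost=20, card=20
step 2: join A via merge
    card(P join A) = 20*300/(10) = 600
    cost = 20 + 20*5 + 300*9 + 20 + 300 = 3140
step 3: join C via nl
    card(P join C) = 600*120/(120) = 600
    cost = 3140 + 600*120 = 75140
step 4: join D via merge
    card(P join D) = 600*250/(2) = 75000
    cost = 75140 + 600*10 + 250*8 + 600 + 250 = 83990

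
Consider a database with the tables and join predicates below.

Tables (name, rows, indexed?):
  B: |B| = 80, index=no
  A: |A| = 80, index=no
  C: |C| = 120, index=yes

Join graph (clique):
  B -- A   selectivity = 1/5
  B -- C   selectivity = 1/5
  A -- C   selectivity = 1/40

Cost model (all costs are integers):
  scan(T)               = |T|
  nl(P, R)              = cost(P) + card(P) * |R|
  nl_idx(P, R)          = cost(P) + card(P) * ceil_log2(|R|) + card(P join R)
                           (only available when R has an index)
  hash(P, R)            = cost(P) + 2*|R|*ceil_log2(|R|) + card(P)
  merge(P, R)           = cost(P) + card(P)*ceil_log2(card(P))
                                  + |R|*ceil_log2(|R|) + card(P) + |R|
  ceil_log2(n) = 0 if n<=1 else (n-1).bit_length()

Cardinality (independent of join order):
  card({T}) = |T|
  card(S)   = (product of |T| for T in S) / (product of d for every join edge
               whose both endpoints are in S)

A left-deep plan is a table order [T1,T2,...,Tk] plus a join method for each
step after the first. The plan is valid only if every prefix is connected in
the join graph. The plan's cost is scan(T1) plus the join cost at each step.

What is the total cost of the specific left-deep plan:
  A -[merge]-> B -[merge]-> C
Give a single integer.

17680

step 1: scan A: cost=80, card=80
step 2: join B via merge
    card(P join B) = 80*80/(5) = 1280
    cost = 80 + 80*7 + 80*7 + 80 + 80 = 1360
step 3: join C via merge
    card(P join C) = 1280*120/(5*40) = 768
    cost = 1360 + 1280*11 + 120*7 + 1280 + 120 = 17680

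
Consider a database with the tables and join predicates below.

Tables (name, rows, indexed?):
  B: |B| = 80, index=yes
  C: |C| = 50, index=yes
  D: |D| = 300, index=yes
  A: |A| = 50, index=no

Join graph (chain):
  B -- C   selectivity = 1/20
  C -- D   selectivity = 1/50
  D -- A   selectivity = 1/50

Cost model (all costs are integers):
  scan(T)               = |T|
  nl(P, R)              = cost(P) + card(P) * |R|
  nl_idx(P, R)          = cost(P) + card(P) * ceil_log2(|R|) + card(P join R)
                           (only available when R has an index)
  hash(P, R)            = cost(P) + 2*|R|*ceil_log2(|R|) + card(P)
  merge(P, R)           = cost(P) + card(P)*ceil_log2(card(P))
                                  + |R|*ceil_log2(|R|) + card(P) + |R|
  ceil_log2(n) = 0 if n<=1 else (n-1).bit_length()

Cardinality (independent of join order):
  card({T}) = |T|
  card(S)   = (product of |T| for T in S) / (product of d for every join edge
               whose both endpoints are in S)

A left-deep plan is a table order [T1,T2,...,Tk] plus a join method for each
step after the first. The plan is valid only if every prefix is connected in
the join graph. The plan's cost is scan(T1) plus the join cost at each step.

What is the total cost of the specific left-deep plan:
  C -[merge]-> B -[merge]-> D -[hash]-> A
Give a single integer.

7640

step 1: scan C: cost=50, card=50
step 2: join B via merge
    card(P join B) = 50*80/(20) = 200
    cost = 50 + 50*6 + 80*7 + 50 + 80 = 1040
step 3: join D via merge
    card(P join D) = 200*300/(50) = 1200
    cost = 1040 + 200*8 + 300*9 + 200 + 300 = 5840
step 4: join A via hash
    card(P join A) = 1200*50/(50) = 1200
    cost = 5840 + 2*50*6 + 1200 = 7640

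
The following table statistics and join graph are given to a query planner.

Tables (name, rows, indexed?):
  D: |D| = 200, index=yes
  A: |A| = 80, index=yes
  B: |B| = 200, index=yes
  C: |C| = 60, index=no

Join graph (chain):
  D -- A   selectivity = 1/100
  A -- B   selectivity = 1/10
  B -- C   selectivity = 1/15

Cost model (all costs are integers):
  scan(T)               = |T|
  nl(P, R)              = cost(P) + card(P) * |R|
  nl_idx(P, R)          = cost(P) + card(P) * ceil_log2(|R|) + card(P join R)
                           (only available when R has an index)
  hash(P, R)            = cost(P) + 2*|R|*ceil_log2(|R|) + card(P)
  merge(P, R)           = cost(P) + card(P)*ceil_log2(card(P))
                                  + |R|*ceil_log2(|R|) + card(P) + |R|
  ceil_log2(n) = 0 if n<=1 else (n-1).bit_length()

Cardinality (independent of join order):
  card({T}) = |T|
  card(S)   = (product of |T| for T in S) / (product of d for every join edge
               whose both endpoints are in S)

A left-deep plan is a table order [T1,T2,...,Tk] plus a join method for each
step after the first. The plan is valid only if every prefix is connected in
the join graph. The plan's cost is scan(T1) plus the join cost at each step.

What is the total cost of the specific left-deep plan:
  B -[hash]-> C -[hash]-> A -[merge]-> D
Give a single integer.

step 1: scan B: cost=200, card=200
step 2: join C via hash
    card(P join C) = 200*60/(15) = 800
    cost = 200 + 2*60*6 + 200 = 1120
step 3: join A via hash
    card(P join A) = 800*80/(10) = 6400
    cost = 1120 + 2*80*7 + 800 = 3040
step 4: join D via merge
    card(P join D) = 6400*200/(100) = 12800
    cost = 3040 + 6400*13 + 200*8 + 6400 + 200 = 94440

94440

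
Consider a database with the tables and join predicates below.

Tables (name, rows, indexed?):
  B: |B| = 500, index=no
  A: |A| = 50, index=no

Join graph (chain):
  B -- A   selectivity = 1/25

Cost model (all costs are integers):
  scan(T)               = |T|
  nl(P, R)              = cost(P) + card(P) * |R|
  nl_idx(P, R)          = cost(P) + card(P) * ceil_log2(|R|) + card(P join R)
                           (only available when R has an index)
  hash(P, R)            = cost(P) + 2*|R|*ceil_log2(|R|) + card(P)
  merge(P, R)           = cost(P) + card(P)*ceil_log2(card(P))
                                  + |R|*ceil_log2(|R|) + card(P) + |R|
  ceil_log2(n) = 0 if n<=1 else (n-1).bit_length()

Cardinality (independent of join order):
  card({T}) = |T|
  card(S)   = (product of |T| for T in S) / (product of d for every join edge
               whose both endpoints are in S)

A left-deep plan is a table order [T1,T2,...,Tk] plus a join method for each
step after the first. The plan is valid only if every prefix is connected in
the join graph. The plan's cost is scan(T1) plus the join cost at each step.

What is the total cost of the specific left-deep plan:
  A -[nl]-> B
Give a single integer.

25050

step 1: scan A: cost=50, card=50
step 2: join B via nl
    card(P join B) = 50*500/(25) = 1000
    cost = 50 + 50*500 = 25050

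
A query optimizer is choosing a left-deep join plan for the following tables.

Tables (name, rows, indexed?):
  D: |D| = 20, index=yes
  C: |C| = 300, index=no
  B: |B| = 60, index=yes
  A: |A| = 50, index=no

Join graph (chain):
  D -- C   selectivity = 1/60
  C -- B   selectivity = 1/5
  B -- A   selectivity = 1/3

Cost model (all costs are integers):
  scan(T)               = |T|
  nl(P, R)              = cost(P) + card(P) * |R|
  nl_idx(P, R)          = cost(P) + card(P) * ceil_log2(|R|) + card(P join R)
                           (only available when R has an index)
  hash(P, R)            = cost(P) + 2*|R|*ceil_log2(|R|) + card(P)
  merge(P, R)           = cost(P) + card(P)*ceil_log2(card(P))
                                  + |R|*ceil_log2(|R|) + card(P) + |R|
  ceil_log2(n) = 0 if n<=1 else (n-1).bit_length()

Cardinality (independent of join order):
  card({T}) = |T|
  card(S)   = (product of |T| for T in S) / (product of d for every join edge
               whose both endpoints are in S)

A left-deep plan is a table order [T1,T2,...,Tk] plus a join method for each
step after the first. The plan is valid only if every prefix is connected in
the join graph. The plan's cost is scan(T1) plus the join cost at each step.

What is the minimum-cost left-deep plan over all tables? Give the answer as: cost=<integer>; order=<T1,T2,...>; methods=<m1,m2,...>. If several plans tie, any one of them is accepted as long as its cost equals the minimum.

cost=3420; order=C,D,B,A; methods=hash,hash,hash

Selinger DP (subsets sized 1..n):
  {D}: scan cost=20, card=20
  {C}: scan cost=300, card=300
  {B}: scan cost=60, card=60
  {A}: scan cost=50, card=50
  {CD}: card=100; try (D,hash)→800, (D,nl_idx)→1900, (C,merge)→3140, (D,merge)→3420, (C,hash)→5440, (C,nl)→6020 …(+1); best=800 via (D,hash)
  {BC}: card=3600; try (B,hash)→1320, (C,merge)→3480, (B,merge)→3720, (C,hash)→5520, (B,nl_idx)→5700, (C,nl)→18060 …(+1); best=1320 via (B,hash)
  {AB}: card=1000; try (A,hash)→720, (B,hash)→820, (B,merge)→820, (A,merge)→830, (B,nl_idx)→1350, (B,nl)→3050 …(+1); best=720 via (A,hash)
  {BCD}: card=1200; try (B,hash)→1620, (B,merge)→2020, (B,nl_idx)→2600, (D,hash)→5120, (B,nl)→6800, (D,nl_idx)→20520 …(+2); best=1620 via (B,hash)
  {ABC}: card=60000; try (A,hash)→5520, (C,hash)→7120, (C,merge)→14720, (A,merge)→48470, (A,nl)→181320, (C,nl)→300720; best=5520 via (A,hash)
  {ABCD}: card=20000; try (A,hash)→3420, (A,merge)→16370, (A,nl)→61620, (D,hash)→65720, (D,nl_idx)→325520, (D,merge)→1025640 …(+1); best=3420 via (A,hash)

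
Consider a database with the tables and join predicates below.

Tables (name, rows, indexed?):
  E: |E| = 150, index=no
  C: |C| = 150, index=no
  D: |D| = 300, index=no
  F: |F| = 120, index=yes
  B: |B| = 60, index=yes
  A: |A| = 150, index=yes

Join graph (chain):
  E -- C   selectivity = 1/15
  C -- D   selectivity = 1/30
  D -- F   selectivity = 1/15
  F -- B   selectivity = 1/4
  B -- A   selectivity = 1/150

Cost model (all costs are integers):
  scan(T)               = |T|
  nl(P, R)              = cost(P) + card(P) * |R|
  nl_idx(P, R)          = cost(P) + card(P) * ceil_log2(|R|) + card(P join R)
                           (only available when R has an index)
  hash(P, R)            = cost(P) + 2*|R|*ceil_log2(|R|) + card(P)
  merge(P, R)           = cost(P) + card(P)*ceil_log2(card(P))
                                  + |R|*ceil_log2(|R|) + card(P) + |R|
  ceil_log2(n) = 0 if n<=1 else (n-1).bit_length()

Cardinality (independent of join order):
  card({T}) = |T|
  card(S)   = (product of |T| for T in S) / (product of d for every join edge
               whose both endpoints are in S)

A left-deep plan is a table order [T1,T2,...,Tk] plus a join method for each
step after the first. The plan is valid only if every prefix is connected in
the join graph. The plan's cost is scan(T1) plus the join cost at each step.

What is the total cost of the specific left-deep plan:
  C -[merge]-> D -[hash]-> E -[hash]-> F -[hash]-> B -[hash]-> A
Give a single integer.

step 1: scan C: cost=150, card=150
step 2: join D via merge
    card(P join D) = 150*300/(30) = 1500
    cost = 150 + 150*8 + 300*9 + 150 + 300 = 4500
step 3: join E via hash
    card(P join E) = 1500*150/(15) = 15000
    cost = 4500 + 2*150*8 + 1500 = 8400
step 4: join F via hash
    card(P join F) = 15000*120/(15) = 120000
    cost = 8400 + 2*120*7 + 15000 = 25080
step 5: join B via hash
    card(P join B) = 120000*60/(4) = 1800000
    cost = 25080 + 2*60*6 + 120000 = 145800
step 6: join A via hash
    card(P join A) = 1800000*150/(150) = 1800000
    cost = 145800 + 2*150*8 + 1800000 = 1948200

1948200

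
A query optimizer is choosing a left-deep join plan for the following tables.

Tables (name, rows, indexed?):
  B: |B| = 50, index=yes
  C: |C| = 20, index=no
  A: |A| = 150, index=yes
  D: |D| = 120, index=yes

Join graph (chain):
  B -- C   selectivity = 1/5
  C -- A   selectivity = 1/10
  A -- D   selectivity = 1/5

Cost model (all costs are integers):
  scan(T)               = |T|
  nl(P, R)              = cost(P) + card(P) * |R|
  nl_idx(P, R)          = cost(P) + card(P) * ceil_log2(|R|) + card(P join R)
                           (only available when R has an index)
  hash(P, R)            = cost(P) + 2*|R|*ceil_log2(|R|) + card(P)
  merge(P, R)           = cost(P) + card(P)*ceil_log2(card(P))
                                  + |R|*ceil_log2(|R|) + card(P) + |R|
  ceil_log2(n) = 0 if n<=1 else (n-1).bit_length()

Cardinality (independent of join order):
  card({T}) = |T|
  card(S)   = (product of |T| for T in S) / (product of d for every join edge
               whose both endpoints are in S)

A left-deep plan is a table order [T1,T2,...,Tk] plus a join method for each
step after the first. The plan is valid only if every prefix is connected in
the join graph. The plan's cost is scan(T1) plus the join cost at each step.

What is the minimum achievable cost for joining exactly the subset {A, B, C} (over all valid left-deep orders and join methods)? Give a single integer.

Selinger DP over subsets of {A,B,C}:
  {B}: scan cost=50, card=50
  {C}: scan cost=20, card=20
  {A}: scan cost=150, card=150
  {BC}: card=200; try (C,hash)→300, (B,nl_idx)→340, (B,merge)→490, (C,merge)→520, (B,hash)→640, (B,nl)→1020 …(+1); best=300 via (C,hash)
  {AC}: card=300; try (A,nl_idx)→480, (C,hash)→500, (A,merge)→1490, (C,merge)→1620, (A,hash)→2440, (A,nl)→3020 …(+1); best=480 via (A,nl_idx)
  {ABC}: card=3000; try (B,hash)→1380, (A,hash)→2900, (A,merge)→3450, (B,merge)→3830, (A,nl_idx)→4900, (B,nl_idx)→5280 …(+2); best=1380 via (B,hash)

1380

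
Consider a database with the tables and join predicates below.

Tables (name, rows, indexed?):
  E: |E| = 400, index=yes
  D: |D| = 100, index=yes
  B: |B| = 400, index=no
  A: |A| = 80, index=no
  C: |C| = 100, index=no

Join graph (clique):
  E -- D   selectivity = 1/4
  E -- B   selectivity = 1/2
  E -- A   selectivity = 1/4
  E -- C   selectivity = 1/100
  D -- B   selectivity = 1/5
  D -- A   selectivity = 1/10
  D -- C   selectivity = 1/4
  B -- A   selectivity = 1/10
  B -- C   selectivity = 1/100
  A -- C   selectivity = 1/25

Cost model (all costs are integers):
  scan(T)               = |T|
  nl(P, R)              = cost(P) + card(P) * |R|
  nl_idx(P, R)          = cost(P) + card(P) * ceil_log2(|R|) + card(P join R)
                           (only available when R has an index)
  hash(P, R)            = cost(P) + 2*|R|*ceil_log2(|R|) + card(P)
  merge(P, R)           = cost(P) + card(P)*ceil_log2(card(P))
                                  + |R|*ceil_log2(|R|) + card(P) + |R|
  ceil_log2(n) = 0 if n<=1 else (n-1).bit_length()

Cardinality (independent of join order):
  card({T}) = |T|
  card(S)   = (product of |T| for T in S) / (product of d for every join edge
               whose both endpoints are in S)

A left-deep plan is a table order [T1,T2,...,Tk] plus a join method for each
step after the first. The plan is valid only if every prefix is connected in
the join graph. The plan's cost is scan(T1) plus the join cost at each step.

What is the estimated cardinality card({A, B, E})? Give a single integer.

160000

Tables in S: A(80), B(400), E(400)
Edges inside S: E-B(d=2), E-A(d=4), B-A(d=10)
numerator = 80 * 400 * 400 = 12800000
denominator = 2 * 4 * 10 = 80
card(S) = 12800000 / 80 = 160000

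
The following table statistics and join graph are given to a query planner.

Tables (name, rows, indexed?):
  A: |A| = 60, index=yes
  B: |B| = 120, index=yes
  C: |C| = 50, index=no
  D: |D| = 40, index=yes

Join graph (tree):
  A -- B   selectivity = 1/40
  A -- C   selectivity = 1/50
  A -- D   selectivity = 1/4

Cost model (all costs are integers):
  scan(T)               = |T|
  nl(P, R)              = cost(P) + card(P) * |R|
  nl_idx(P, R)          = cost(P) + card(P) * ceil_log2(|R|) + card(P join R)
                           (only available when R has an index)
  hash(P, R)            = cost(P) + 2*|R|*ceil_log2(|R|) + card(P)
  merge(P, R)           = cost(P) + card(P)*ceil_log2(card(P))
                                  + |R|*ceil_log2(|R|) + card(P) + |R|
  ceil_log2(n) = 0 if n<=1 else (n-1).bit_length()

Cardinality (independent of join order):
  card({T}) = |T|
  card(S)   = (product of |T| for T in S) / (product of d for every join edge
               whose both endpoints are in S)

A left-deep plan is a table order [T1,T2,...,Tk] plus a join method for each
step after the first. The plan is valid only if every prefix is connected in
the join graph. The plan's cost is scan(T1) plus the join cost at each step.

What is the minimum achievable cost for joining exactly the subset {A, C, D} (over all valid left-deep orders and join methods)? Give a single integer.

950

Selinger DP over subsets of {A,C,D}:
  {A}: scan cost=60, card=60
  {C}: scan cost=50, card=50
  {D}: scan cost=40, card=40
  {AC}: card=60; try (A,nl_idx)→410, (C,hash)→720, (A,hash)→820, (A,merge)→820, (C,merge)→830, (A,nl)→3050 …(+1); best=410 via (A,nl_idx)
  {AD}: card=600; try (D,hash)→600, (A,merge)→740, (D,merge)→760, (A,hash)→800, (A,nl_idx)→880, (D,nl_idx)→1020 …(+2); best=600 via (D,hash)
  {ACD}: card=600; try (D,hash)→950, (D,merge)→1110, (D,nl_idx)→1370, (C,hash)→1800, (D,nl)→2810, (C,merge)→7550 …(+1); best=950 via (D,hash)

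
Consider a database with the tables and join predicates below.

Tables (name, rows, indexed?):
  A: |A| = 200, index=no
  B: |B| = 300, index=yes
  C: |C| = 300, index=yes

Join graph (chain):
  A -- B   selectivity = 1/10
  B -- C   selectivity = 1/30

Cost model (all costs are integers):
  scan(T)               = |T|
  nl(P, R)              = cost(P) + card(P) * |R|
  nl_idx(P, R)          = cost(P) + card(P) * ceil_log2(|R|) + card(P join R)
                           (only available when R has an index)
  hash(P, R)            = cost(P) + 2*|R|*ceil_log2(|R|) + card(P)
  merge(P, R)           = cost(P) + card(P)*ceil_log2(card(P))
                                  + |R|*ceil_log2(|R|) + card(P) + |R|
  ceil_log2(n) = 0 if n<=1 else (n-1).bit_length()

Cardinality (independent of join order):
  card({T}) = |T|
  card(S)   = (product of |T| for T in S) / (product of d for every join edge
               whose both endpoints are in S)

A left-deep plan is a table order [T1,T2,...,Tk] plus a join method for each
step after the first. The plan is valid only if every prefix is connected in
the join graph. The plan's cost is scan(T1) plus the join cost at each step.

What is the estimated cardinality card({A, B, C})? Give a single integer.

60000

Tables in S: A(200), B(300), C(300)
Edges inside S: A-B(d=10), B-C(d=30)
numerator = 200 * 300 * 300 = 18000000
denominator = 10 * 30 = 300
card(S) = 18000000 / 300 = 60000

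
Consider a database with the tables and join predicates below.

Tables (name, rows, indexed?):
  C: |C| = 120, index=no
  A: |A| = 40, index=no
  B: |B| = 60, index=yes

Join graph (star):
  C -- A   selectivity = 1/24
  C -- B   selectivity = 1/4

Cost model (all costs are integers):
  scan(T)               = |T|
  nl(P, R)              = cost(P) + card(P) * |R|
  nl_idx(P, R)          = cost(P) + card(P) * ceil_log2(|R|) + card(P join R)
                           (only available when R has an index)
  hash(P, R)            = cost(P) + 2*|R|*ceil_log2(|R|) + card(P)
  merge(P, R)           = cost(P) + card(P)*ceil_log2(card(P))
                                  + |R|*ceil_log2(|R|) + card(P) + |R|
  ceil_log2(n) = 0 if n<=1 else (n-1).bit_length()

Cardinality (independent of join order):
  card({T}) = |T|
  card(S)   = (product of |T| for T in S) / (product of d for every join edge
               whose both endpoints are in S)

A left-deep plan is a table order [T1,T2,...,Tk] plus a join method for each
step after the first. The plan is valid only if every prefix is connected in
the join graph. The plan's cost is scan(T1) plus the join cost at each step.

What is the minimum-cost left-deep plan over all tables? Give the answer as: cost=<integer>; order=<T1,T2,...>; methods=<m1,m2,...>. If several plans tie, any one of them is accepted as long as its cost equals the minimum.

Selinger DP (subsets sized 1..n):
  {C}: scan cost=120, card=120
  {A}: scan cost=40, card=40
  {B}: scan cost=60, card=60
  {AC}: card=200; try (A,hash)→720, (C,merge)→1280, (A,merge)→1360, (C,hash)→1760, (C,nl)→4840, (A,nl)→4920; best=720 via (A,hash)
  {BC}: card=1800; try (B,hash)→960, (C,merge)→1440, (B,merge)→1500, (C,hash)→1800, (B,nl_idx)→2640, (C,nl)→7260 …(+1); best=960 via (B,hash)
  {ABC}: card=3000; try (B,hash)→1640, (B,merge)→2940, (A,hash)→3240, (B,nl_idx)→4920, (B,nl)→12720, (A,merge)→22840 …(+1); best=1640 via (B,hash)

cost=1640; order=C,A,B; methods=hash,hash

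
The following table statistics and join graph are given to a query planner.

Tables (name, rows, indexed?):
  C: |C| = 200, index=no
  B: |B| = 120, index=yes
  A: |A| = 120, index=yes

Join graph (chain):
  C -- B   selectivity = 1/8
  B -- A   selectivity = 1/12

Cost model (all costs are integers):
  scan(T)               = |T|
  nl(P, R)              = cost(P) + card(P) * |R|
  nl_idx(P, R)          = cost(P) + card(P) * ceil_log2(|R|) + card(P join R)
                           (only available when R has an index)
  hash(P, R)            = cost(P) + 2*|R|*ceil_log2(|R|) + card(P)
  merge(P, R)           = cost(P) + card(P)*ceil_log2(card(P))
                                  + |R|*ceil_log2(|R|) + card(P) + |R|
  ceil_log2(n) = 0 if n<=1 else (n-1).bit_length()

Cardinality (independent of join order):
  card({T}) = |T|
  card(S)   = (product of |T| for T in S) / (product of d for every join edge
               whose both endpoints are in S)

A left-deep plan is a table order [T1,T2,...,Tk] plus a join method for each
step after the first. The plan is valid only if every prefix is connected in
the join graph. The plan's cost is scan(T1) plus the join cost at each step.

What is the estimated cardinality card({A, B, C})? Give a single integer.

30000

Tables in S: A(120), B(120), C(200)
Edges inside S: C-B(d=8), B-A(d=12)
numerator = 120 * 120 * 200 = 2880000
denominator = 8 * 12 = 96
card(S) = 2880000 / 96 = 30000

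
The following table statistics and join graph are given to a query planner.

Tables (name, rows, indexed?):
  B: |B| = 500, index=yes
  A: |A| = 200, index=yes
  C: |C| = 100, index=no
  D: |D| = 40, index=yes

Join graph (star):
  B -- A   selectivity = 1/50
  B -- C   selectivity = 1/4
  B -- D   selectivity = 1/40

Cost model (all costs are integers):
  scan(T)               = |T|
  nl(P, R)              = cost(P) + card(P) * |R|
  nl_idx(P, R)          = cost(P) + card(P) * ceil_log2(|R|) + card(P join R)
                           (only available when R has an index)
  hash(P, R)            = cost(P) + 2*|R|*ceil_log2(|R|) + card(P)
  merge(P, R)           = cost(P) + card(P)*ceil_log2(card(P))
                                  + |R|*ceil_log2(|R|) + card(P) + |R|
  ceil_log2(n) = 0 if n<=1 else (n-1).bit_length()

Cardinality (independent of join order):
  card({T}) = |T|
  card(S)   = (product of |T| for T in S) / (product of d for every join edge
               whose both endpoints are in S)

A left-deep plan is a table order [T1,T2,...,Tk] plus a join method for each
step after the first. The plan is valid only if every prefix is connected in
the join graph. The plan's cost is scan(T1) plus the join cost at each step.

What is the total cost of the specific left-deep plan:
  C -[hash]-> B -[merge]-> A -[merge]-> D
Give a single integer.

step 1: scan C: cost=100, card=100
step 2: join B via hash
    card(P join B) = 100*500/(4) = 12500
    cost = 100 + 2*500*9 + 100 = 9200
step 3: join A via merge
    card(P join A) = 12500*200/(50) = 50000
    cost = 9200 + 12500*14 + 200*8 + 12500 + 200 = 198500
step 4: join D via merge
    card(P join D) = 50000*40/(40) = 50000
    cost = 198500 + 50000*16 + 40*6 + 50000 + 40 = 1048780

1048780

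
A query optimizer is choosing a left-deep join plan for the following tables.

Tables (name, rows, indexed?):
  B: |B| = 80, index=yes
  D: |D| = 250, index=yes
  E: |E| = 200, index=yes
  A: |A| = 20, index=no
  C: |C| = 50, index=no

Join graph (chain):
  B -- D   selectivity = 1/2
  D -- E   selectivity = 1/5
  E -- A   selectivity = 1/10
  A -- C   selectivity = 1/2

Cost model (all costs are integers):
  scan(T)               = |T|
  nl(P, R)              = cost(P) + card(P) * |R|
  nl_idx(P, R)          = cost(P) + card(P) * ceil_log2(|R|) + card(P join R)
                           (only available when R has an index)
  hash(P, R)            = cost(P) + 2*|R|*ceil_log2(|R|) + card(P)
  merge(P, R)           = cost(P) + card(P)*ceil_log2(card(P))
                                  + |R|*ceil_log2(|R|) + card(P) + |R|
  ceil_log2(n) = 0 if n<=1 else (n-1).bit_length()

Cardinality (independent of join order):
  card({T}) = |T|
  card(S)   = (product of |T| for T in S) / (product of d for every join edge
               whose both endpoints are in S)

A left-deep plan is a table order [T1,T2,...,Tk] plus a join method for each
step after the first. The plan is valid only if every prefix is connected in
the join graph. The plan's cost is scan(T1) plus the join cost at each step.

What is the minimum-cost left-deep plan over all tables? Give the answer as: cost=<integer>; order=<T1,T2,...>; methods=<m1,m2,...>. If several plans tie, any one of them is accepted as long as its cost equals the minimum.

cost=516700; order=A,E,C,D,B; methods=nl_idx,hash,hash,hash

Selinger DP (subsets sized 1..n):
  {B}: scan cost=80, card=80
  {D}: scan cost=250, card=250
  {E}: scan cost=200, card=200
  {A}: scan cost=20, card=20
  {C}: scan cost=50, card=50
  {BD}: card=10000; try (B,hash)→1620, (D,merge)→2970, (B,merge)→3140, (D,hash)→4160, (D,nl_idx)→10720, (B,nl_idx)→12000 …(+2); best=1620 via (B,hash)
  {DE}: card=10000; try (E,hash)→3700, (D,merge)→4250, (E,merge)→4300, (D,hash)→4400, (D,nl_idx)→11800, (E,nl_idx)→12250 …(+2); best=3700 via (E,hash)
  {AE}: card=400; try (E,nl_idx)→580, (A,hash)→600, (E,merge)→1940, (A,merge)→2120, (E,hash)→3240, (E,nl)→4020 …(+1); best=580 via (E,nl_idx)
  {AC}: card=500; try (A,hash)→300, (C,merge)→490, (A,merge)→520, (C,hash)→640, (C,nl)→1020, (A,nl)→1050; best=300 via (A,hash)
  {BDE}: card=400000; try (E,hash)→14820, (B,hash)→14820, (E,merge)→153420, (B,merge)→154340, (B,nl_idx)→473700, (E,nl_idx)→481620 …(+2); best=14820 via (E,hash)
  {ADE}: card=20000; try (D,hash)→4980, (D,merge)→6830, (A,hash)→13900, (D,nl_idx)→23780, (D,nl)→100580, (A,merge)→153820 …(+1); best=4980 via (D,hash)
  {ACE}: card=10000; try (C,hash)→1580, (E,hash)→4000, (C,merge)→4930, (E,merge)→7100, (E,nl_idx)→14300, (C,nl)→20580 …(+1); best=1580 via (C,hash)
  {ABDE}: card=800000; try (B,hash)→26100, (B,merge)→325620, (A,hash)→415020, (B,nl_idx)→944980, (B,nl)→1604980, (A,nl)→8014820 …(+1); best=26100 via (B,hash)
  {ACDE}: card=500000; try (D,hash)→15580, (C,hash)→25580, (D,merge)→153830, (C,merge)→325330, (D,nl_idx)→581580, (C,nl)→1004980 …(+1); best=15580 via (D,hash)
  {ABCDE}: card=20000000; try (B,hash)→516700, (C,hash)→826700, (B,merge)→10016220, (C,merge)→16826450, (B,nl_idx)→23515580, (B,nl)→40015580 …(+1); best=516700 via (B,hash)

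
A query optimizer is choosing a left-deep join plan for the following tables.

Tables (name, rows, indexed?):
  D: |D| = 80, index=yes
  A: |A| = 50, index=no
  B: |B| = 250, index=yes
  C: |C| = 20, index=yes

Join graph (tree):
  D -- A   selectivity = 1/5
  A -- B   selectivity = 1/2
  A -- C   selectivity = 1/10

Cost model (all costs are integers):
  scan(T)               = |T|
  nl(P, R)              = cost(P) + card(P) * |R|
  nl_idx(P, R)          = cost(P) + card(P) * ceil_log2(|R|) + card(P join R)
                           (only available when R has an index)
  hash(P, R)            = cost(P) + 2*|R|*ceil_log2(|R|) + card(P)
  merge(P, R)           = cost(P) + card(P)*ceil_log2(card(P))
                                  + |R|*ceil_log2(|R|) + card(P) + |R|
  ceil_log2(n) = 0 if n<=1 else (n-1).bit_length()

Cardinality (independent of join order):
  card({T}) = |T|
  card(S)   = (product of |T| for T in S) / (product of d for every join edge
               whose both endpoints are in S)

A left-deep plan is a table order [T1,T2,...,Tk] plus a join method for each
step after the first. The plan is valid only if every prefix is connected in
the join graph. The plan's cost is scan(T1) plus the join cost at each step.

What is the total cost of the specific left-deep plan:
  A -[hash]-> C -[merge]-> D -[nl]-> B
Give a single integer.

step 1: scan A: cost=50, card=50
step 2: join C via hash
    card(P join C) = 50*20/(10) = 100
    cost = 50 + 2*20*5 + 50 = 300
step 3: join D via merge
    card(P join D) = 100*80/(5) = 1600
    cost = 300 + 100*7 + 80*7 + 100 + 80 = 1740
step 4: join B via nl
    card(P join B) = 1600*250/(2) = 200000
    cost = 1740 + 1600*250 = 401740

401740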